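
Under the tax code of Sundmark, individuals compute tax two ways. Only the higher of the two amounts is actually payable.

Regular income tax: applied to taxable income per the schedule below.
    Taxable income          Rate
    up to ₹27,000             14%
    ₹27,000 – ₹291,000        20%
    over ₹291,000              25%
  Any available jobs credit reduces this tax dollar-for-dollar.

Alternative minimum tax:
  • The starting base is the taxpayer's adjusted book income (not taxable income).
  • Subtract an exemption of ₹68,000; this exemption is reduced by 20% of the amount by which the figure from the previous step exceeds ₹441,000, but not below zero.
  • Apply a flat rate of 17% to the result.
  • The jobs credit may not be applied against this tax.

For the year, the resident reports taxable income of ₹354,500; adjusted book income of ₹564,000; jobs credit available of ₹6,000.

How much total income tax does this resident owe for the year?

₹88,502

Alternative minimum tax:
  Base (adjusted book income): ₹564,000
  Exemption: ₹68,000 − 20% × (₹564,000 − ₹441,000) = ₹68,000 − ₹24,600 = ₹43,400
  Base: ₹564,000 − ₹43,400 = ₹520,600
  ₹520,600 × 17% = ₹88,502

Regular income tax:
  ₹27,000 × 14% = ₹3,780
  ₹264,000 × 20% = ₹52,800
  ₹63,500 × 25% = ₹15,875
  → ₹72,455
  Less jobs credit ₹6,000 → ₹66,455

₹88,502 > ₹66,455, so the alternative minimum tax is the binding amount.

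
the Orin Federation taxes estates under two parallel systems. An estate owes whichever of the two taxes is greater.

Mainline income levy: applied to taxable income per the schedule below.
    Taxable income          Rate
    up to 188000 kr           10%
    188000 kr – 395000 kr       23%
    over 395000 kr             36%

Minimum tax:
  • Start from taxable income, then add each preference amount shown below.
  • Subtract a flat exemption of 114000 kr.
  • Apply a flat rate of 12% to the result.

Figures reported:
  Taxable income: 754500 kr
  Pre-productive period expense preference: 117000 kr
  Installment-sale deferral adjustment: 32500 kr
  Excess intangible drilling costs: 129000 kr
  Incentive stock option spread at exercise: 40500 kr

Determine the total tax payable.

195830 kr

Mainline income levy:
  188000 kr × 10% = 18800 kr
  207000 kr × 23% = 47610 kr
  359500 kr × 36% = 129420 kr
  → 195830 kr

Minimum tax:
  Adjusted income: 754500 kr + 117000 kr + 32500 kr + 129000 kr + 40500 kr = 1073500 kr
  Less exemption 114000 kr → base 959500 kr
  959500 kr × 12% = 115140 kr

195830 kr > 115140 kr, so the mainline income levy governs.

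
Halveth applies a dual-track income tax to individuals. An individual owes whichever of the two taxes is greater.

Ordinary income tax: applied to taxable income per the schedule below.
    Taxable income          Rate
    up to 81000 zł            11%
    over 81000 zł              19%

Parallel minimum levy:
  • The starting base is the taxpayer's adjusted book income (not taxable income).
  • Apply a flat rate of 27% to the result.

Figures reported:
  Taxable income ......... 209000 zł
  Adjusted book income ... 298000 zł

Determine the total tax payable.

80460 zł

Ordinary income tax:
  81000 zł × 11% = 8910 zł
  128000 zł × 19% = 24320 zł
  → 33230 zł

Parallel minimum levy:
  Base (adjusted book income): 298000 zł
  298000 zł × 27% = 80460 zł

80460 zł > 33230 zł, so the parallel minimum levy is the binding amount.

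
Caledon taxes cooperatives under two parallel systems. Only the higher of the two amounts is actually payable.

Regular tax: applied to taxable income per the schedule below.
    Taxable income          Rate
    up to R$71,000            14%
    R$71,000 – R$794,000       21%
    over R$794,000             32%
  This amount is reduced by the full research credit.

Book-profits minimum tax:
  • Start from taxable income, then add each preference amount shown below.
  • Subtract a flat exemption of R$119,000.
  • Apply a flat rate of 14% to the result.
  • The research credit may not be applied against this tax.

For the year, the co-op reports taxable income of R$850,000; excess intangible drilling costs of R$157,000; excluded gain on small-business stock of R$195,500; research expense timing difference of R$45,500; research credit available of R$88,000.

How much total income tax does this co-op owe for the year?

Book-profits minimum tax:
  Adjusted income: R$850,000 + R$157,000 + R$195,500 + R$45,500 = R$1,248,000
  Less exemption R$119,000 → base R$1,129,000
  R$1,129,000 × 14% = R$158,060

Regular tax:
  R$71,000 × 14% = R$9,940
  R$723,000 × 21% = R$151,830
  R$56,000 × 32% = R$17,920
  → R$179,690
  Less research credit R$88,000 → R$91,690

R$158,060 > R$91,690, so the book-profits minimum tax is the binding amount.

R$158,060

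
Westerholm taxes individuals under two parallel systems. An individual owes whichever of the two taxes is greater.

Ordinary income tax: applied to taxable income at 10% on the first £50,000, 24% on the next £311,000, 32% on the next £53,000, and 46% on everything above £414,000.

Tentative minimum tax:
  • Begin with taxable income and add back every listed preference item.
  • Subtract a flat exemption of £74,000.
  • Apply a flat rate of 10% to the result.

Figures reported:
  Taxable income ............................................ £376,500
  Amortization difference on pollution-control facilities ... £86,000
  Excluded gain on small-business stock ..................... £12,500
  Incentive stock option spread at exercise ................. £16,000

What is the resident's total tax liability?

Tentative minimum tax:
  Adjusted income: £376,500 + £86,000 + £12,500 + £16,000 = £491,000
  Less exemption £74,000 → base £417,000
  £417,000 × 10% = £41,700

Ordinary income tax:
  £50,000 × 10% = £5,000
  £311,000 × 24% = £74,640
  £15,500 × 32% = £4,960
  → £84,600

£84,600 > £41,700, so the ordinary income tax governs.

£84,600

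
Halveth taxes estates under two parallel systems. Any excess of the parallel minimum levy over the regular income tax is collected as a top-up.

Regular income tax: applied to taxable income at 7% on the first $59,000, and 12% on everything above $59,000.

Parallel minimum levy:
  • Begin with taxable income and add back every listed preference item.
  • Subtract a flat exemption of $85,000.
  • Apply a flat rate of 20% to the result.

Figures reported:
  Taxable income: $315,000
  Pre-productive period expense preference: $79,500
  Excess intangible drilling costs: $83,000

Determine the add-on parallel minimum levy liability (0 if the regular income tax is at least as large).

Regular income tax:
  $59,000 × 7% = $4,130
  $256,000 × 12% = $30,720
  → $34,850

Parallel minimum levy:
  Adjusted income: $315,000 + $79,500 + $83,000 = $477,500
  Less exemption $85,000 → base $392,500
  $392,500 × 20% = $78,500

Excess of parallel minimum levy over regular income tax: $78,500 − $34,850 = $43,650.

$43,650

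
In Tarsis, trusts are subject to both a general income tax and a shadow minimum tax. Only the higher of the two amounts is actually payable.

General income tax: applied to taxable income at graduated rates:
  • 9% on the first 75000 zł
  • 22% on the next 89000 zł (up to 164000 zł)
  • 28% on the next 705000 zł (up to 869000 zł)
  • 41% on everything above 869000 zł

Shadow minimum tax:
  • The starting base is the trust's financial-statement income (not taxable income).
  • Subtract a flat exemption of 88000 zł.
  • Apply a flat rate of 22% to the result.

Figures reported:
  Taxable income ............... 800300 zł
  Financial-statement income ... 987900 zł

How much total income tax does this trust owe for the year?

Shadow minimum tax:
  Base (financial-statement income): 987900 zł
  Less exemption 88000 zł → base 899900 zł
  899900 zł × 22% = 197978 zł

General income tax:
  75000 zł × 9% = 6750 zł
  89000 zł × 22% = 19580 zł
  636300 zł × 28% = 178164 zł
  → 204494 zł

204494 zł > 197978 zł, so the general income tax governs.

204494 zł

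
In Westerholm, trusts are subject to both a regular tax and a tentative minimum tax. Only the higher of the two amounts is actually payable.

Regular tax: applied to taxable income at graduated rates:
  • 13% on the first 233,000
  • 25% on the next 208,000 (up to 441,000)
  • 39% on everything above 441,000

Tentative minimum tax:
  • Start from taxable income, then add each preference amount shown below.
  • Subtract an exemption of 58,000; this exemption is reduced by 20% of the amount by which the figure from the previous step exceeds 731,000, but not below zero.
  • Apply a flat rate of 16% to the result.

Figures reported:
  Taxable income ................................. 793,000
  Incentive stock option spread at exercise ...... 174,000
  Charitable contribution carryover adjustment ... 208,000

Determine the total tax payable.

219,570

Regular tax:
  233,000 × 13% = 30,290
  208,000 × 25% = 52,000
  352,000 × 39% = 137,280
  → 219,570

Tentative minimum tax:
  Adjusted income: 793,000 + 174,000 + 208,000 = 1,175,000
  Exemption: 20% × (1,175,000 − 731,000) = 88,800 ≥ 58,000, so the exemption is fully phased out
  Base: 1,175,000 − 0 = 1,175,000
  1,175,000 × 16% = 188,000

219,570 > 188,000, so the regular tax governs.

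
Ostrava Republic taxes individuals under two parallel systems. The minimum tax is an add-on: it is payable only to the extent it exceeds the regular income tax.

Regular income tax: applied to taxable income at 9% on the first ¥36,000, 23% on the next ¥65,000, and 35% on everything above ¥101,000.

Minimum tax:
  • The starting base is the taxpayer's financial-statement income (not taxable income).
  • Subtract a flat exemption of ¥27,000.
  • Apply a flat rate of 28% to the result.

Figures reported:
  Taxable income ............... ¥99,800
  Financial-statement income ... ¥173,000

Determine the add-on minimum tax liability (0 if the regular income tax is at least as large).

¥22,966

Regular income tax:
  ¥36,000 × 9% = ¥3,240
  ¥63,800 × 23% = ¥14,674
  → ¥17,914

Minimum tax:
  Base (financial-statement income): ¥173,000
  Less exemption ¥27,000 → base ¥146,000
  ¥146,000 × 28% = ¥40,880

Excess of minimum tax over regular income tax: ¥40,880 − ¥17,914 = ¥22,966.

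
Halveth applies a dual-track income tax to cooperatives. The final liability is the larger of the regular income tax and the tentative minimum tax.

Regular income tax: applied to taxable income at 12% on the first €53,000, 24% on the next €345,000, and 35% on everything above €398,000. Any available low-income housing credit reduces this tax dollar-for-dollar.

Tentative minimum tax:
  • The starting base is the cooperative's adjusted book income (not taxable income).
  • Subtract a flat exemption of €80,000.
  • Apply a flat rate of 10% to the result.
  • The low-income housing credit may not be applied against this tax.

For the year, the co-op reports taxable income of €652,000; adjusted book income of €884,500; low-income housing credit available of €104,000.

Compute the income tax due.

€80,450

Tentative minimum tax:
  Base (adjusted book income): €884,500
  Less exemption €80,000 → base €804,500
  €804,500 × 10% = €80,450

Regular income tax:
  €53,000 × 12% = €6,360
  €345,000 × 24% = €82,800
  €254,000 × 35% = €88,900
  → €178,060
  Less low-income housing credit €104,000 → €74,060

€80,450 > €74,060, so the tentative minimum tax is the binding amount.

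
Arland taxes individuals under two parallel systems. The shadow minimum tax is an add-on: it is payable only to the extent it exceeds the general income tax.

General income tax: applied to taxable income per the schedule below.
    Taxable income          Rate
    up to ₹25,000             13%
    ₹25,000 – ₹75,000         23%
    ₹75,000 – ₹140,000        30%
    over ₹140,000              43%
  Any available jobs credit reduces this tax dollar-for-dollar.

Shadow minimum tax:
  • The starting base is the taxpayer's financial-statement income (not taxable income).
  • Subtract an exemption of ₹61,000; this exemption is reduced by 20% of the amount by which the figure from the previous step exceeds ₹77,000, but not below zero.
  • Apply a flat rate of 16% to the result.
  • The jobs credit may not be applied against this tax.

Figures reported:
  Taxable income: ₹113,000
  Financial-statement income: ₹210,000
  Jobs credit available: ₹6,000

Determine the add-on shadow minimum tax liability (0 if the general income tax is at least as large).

₹7,946

General income tax:
  ₹25,000 × 13% = ₹3,250
  ₹50,000 × 23% = ₹11,500
  ₹38,000 × 30% = ₹11,400
  → ₹26,150
  Less jobs credit ₹6,000 → ₹20,150

Shadow minimum tax:
  Base (financial-statement income): ₹210,000
  Exemption: ₹61,000 − 20% × (₹210,000 − ₹77,000) = ₹61,000 − ₹26,600 = ₹34,400
  Base: ₹210,000 − ₹34,400 = ₹175,600
  ₹175,600 × 16% = ₹28,096

Excess of shadow minimum tax over general income tax: ₹28,096 − ₹20,150 = ₹7,946.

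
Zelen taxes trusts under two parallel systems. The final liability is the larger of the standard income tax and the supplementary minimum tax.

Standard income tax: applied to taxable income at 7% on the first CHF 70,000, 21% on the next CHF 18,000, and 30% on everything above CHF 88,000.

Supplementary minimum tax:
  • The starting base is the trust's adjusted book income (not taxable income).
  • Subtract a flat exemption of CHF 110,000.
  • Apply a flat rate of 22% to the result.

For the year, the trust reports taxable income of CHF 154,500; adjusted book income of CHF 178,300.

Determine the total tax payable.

Supplementary minimum tax:
  Base (adjusted book income): CHF 178,300
  Less exemption CHF 110,000 → base CHF 68,300
  CHF 68,300 × 22% = CHF 15,026

Standard income tax:
  CHF 70,000 × 7% = CHF 4,900
  CHF 18,000 × 21% = CHF 3,780
  CHF 66,500 × 30% = CHF 19,950
  → CHF 28,630

CHF 28,630 > CHF 15,026, so the standard income tax governs.

CHF 28,630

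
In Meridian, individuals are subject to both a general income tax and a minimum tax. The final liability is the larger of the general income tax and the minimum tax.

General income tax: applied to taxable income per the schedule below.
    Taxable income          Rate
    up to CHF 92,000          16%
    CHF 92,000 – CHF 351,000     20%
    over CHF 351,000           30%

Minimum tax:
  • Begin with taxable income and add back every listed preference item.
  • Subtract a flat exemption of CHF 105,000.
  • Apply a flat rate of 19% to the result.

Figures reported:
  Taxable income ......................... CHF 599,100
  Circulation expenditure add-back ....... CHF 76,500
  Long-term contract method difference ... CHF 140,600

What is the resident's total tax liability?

General income tax:
  CHF 92,000 × 16% = CHF 14,720
  CHF 259,000 × 20% = CHF 51,800
  CHF 248,100 × 30% = CHF 74,430
  → CHF 140,950

Minimum tax:
  Adjusted income: CHF 599,100 + CHF 76,500 + CHF 140,600 = CHF 816,200
  Less exemption CHF 105,000 → base CHF 711,200
  CHF 711,200 × 19% = CHF 135,128

CHF 140,950 > CHF 135,128, so the general income tax governs.

CHF 140,950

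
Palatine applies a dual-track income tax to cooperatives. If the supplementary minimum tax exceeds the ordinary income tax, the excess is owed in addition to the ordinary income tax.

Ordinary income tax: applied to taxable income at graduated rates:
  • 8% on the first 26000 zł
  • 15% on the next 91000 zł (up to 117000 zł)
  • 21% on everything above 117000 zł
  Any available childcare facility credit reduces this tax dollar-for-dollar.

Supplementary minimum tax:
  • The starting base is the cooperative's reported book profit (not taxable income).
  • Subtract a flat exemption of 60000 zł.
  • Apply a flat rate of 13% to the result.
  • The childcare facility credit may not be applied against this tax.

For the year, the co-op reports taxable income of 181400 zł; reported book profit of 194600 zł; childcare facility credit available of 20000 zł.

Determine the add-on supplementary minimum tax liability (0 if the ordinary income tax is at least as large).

8244 zł

Supplementary minimum tax:
  Base (reported book profit): 194600 zł
  Less exemption 60000 zł → base 134600 zł
  134600 zł × 13% = 17498 zł

Ordinary income tax:
  26000 zł × 8% = 2080 zł
  91000 zł × 15% = 13650 zł
  64400 zł × 21% = 13524 zł
  → 29254 zł
  Less childcare facility credit 20000 zł → 9254 zł

Excess of supplementary minimum tax over ordinary income tax: 17498 zł − 9254 zł = 8244 zł.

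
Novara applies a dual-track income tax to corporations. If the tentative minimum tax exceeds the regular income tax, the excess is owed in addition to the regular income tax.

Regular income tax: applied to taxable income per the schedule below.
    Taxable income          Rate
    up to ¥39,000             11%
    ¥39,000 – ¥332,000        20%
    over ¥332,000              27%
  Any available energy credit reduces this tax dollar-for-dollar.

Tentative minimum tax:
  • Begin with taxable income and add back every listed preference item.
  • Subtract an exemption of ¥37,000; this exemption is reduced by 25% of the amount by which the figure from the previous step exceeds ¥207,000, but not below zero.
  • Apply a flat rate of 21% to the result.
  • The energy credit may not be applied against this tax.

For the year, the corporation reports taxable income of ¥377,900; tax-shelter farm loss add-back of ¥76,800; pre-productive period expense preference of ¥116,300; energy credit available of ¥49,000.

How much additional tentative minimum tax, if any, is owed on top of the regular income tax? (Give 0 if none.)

¥93,627

Tentative minimum tax:
  Adjusted income: ¥377,900 + ¥76,800 + ¥116,300 = ¥571,000
  Exemption: 25% × (¥571,000 − ¥207,000) = ¥91,000 ≥ ¥37,000, so the exemption is fully phased out
  Base: ¥571,000 − ¥0 = ¥571,000
  ¥571,000 × 21% = ¥119,910

Regular income tax:
  ¥39,000 × 11% = ¥4,290
  ¥293,000 × 20% = ¥58,600
  ¥45,900 × 27% = ¥12,393
  → ¥75,283
  Less energy credit ¥49,000 → ¥26,283

Excess of tentative minimum tax over regular income tax: ¥119,910 − ¥26,283 = ¥93,627.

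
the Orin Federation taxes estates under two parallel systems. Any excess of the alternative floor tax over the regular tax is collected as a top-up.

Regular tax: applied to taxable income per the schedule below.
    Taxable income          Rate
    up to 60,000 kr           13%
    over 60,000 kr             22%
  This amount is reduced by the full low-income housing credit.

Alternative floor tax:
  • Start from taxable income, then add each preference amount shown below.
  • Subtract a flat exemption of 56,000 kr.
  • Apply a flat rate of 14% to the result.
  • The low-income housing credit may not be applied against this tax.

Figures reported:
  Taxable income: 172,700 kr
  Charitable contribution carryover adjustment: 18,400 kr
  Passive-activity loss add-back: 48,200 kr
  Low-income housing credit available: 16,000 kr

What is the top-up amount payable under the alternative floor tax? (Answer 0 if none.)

9,068 kr

Regular tax:
  60,000 kr × 13% = 7,800 kr
  112,700 kr × 22% = 24,794 kr
  → 32,594 kr
  Less low-income housing credit 16,000 kr → 16,594 kr

Alternative floor tax:
  Adjusted income: 172,700 kr + 18,400 kr + 48,200 kr = 239,300 kr
  Less exemption 56,000 kr → base 183,300 kr
  183,300 kr × 14% = 25,662 kr

Excess of alternative floor tax over regular tax: 25,662 kr − 16,594 kr = 9,068 kr.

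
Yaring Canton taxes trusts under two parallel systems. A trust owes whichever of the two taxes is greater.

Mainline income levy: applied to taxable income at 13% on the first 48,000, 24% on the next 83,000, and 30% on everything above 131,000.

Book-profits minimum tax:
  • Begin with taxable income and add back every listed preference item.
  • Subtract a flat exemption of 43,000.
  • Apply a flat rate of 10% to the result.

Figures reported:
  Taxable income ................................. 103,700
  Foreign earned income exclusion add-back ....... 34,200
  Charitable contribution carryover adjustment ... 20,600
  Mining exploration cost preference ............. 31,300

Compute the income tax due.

19,608

Mainline income levy:
  48,000 × 13% = 6,240
  55,700 × 24% = 13,368
  → 19,608

Book-profits minimum tax:
  Adjusted income: 103,700 + 34,200 + 20,600 + 31,300 = 189,800
  Less exemption 43,000 → base 146,800
  146,800 × 10% = 14,680

19,608 > 14,680, so the mainline income levy governs.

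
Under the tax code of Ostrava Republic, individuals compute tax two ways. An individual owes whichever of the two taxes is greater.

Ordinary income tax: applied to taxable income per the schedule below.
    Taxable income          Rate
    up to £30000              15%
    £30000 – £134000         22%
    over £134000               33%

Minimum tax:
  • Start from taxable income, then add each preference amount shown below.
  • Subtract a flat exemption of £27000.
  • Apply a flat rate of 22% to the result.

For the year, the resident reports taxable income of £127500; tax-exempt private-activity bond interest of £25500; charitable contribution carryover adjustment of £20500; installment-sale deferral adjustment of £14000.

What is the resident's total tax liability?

£35310

Ordinary income tax:
  £30000 × 15% = £4500
  £97500 × 22% = £21450
  → £25950

Minimum tax:
  Adjusted income: £127500 + £25500 + £20500 + £14000 = £187500
  Less exemption £27000 → base £160500
  £160500 × 22% = £35310

£35310 > £25950, so the minimum tax is the binding amount.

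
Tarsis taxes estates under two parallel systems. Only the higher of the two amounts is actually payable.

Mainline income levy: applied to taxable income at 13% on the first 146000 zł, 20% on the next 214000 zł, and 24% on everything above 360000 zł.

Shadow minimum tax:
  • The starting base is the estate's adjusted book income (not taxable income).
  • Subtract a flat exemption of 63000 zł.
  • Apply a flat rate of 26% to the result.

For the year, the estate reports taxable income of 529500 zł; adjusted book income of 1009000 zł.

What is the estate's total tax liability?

Shadow minimum tax:
  Base (adjusted book income): 1009000 zł
  Less exemption 63000 zł → base 946000 zł
  946000 zł × 26% = 245960 zł

Mainline income levy:
  146000 zł × 13% = 18980 zł
  214000 zł × 20% = 42800 zł
  169500 zł × 24% = 40680 zł
  → 102460 zł

245960 zł > 102460 zł, so the shadow minimum tax is the binding amount.

245960 zł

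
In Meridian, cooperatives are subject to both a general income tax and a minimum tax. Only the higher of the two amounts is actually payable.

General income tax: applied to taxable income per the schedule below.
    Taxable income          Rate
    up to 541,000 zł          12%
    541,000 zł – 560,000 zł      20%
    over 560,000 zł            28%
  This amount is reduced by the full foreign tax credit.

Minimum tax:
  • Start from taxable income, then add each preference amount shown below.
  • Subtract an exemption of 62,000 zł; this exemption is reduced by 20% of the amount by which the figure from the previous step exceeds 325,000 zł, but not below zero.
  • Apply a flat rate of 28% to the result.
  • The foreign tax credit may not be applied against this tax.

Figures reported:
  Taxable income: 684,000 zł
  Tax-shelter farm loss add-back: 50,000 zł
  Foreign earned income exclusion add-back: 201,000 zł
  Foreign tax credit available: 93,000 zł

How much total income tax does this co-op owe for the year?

261,800 zł

Minimum tax:
  Adjusted income: 684,000 zł + 50,000 zł + 201,000 zł = 935,000 zł
  Exemption: 20% × (935,000 zł − 325,000 zł) = 122,000 zł ≥ 62,000 zł, so the exemption is fully phased out
  Base: 935,000 zł − 0 zł = 935,000 zł
  935,000 zł × 28% = 261,800 zł

General income tax:
  541,000 zł × 12% = 64,920 zł
  19,000 zł × 20% = 3,800 zł
  124,000 zł × 28% = 34,720 zł
  → 103,440 zł
  Less foreign tax credit 93,000 zł → 10,440 zł

261,800 zł > 10,440 zł, so the minimum tax is the binding amount.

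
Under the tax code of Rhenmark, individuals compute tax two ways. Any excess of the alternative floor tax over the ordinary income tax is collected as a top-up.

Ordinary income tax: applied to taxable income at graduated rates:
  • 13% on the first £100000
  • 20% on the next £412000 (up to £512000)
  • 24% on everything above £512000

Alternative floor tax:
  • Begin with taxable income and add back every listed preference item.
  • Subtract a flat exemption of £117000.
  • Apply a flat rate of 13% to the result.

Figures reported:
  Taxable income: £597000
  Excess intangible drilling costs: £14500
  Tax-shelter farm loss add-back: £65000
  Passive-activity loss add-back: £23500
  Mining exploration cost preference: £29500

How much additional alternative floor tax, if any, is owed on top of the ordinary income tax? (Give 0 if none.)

£0

Alternative floor tax:
  Adjusted income: £597000 + £14500 + £65000 + £23500 + £29500 = £729500
  Less exemption £117000 → base £612500
  £612500 × 13% = £79625

Ordinary income tax:
  £100000 × 13% = £13000
  £412000 × 20% = £82400
  £85000 × 24% = £20400
  → £115800

£79625 ≤ £115800, so no add-on is due.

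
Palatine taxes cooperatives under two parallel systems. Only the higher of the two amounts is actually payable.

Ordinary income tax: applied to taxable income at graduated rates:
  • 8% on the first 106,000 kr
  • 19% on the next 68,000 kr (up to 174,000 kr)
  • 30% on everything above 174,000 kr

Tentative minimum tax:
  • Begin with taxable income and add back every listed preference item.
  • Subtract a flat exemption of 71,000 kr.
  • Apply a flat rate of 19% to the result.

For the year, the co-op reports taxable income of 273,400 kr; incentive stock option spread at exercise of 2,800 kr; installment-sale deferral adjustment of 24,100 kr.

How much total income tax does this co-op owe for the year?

Ordinary income tax:
  106,000 kr × 8% = 8,480 kr
  68,000 kr × 19% = 12,920 kr
  99,400 kr × 30% = 29,820 kr
  → 51,220 kr

Tentative minimum tax:
  Adjusted income: 273,400 kr + 2,800 kr + 24,100 kr = 300,300 kr
  Less exemption 71,000 kr → base 229,300 kr
  229,300 kr × 19% = 43,567 kr

51,220 kr > 43,567 kr, so the ordinary income tax governs.

51,220 kr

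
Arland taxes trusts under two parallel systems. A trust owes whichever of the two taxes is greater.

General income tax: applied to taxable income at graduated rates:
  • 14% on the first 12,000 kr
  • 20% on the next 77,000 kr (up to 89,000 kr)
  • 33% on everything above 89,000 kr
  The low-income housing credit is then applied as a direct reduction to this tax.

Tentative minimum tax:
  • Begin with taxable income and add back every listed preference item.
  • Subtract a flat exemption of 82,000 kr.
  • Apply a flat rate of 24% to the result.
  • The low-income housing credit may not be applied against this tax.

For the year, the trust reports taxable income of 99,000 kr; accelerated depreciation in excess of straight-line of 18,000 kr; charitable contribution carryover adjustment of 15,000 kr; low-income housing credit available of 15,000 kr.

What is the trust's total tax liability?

General income tax:
  12,000 kr × 14% = 1,680 kr
  77,000 kr × 20% = 15,400 kr
  10,000 kr × 33% = 3,300 kr
  → 20,380 kr
  Less low-income housing credit 15,000 kr → 5,380 kr

Tentative minimum tax:
  Adjusted income: 99,000 kr + 18,000 kr + 15,000 kr = 132,000 kr
  Less exemption 82,000 kr → base 50,000 kr
  50,000 kr × 24% = 12,000 kr

12,000 kr > 5,380 kr, so the tentative minimum tax is the binding amount.

12,000 kr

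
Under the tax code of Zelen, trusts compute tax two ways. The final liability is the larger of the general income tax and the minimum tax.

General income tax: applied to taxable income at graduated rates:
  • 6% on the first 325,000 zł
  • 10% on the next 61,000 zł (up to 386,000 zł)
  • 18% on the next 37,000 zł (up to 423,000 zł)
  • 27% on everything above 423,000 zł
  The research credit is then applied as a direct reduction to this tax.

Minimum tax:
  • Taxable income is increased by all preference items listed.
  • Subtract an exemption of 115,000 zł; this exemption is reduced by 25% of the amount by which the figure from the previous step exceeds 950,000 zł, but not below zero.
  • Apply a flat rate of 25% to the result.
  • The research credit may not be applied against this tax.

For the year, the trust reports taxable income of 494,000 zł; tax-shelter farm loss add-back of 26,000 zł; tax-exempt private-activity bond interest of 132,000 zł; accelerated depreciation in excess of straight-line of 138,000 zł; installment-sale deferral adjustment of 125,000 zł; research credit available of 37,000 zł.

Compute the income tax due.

200,000 zł

General income tax:
  325,000 zł × 6% = 19,500 zł
  61,000 zł × 10% = 6,100 zł
  37,000 zł × 18% = 6,660 zł
  71,000 zł × 27% = 19,170 zł
  → 51,430 zł
  Less research credit 37,000 zł → 14,430 zł

Minimum tax:
  Adjusted income: 494,000 zł + 26,000 zł + 132,000 zł + 138,000 zł + 125,000 zł = 915,000 zł
  Exemption: 915,000 zł ≤ 950,000 zł, so full 115,000 zł applies
  Base: 915,000 zł − 115,000 zł = 800,000 zł
  800,000 zł × 25% = 200,000 zł

200,000 zł > 14,430 zł, so the minimum tax is the binding amount.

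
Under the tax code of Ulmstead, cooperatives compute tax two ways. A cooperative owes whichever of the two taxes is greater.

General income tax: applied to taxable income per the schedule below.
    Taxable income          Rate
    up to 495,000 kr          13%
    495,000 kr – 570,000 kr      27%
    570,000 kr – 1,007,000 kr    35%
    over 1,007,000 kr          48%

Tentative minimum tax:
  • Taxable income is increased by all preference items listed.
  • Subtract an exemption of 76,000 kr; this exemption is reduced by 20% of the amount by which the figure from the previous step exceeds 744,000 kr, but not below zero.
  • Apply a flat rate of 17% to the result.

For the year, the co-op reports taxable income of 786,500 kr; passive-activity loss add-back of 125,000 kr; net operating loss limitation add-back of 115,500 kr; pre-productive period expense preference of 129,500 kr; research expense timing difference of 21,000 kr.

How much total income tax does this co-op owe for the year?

200,175 kr

Tentative minimum tax:
  Adjusted income: 786,500 kr + 125,000 kr + 115,500 kr + 129,500 kr + 21,000 kr = 1,177,500 kr
  Exemption: 20% × (1,177,500 kr − 744,000 kr) = 86,700 kr ≥ 76,000 kr, so the exemption is fully phased out
  Base: 1,177,500 kr − 0 kr = 1,177,500 kr
  1,177,500 kr × 17% = 200,175 kr

General income tax:
  495,000 kr × 13% = 64,350 kr
  75,000 kr × 27% = 20,250 kr
  216,500 kr × 35% = 75,775 kr
  → 160,375 kr

200,175 kr > 160,375 kr, so the tentative minimum tax is the binding amount.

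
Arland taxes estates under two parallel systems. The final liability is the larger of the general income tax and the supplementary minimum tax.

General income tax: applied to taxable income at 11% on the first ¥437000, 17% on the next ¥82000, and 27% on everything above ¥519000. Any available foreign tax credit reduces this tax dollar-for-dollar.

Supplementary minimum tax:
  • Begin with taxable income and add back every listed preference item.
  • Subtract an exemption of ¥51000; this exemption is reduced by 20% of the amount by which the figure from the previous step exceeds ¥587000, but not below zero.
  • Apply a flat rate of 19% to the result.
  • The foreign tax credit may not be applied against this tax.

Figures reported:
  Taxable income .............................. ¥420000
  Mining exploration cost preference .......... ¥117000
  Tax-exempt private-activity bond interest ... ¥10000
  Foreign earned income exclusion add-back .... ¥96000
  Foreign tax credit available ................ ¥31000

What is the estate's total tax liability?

¥114608

Supplementary minimum tax:
  Adjusted income: ¥420000 + ¥117000 + ¥10000 + ¥96000 = ¥643000
  Exemption: ¥51000 − 20% × (¥643000 − ¥587000) = ¥51000 − ¥11200 = ¥39800
  Base: ¥643000 − ¥39800 = ¥603200
  ¥603200 × 19% = ¥114608

General income tax:
  ¥420000 × 11% = ¥46200
  Less foreign tax credit ¥31000 → ¥15200

¥114608 > ¥15200, so the supplementary minimum tax is the binding amount.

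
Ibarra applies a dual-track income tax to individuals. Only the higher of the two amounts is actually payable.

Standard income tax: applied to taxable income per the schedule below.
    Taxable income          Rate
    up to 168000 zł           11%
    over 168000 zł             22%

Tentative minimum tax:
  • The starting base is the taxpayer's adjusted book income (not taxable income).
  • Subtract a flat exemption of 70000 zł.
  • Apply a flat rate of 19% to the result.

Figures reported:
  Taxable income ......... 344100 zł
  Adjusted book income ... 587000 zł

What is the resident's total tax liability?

98230 zł

Tentative minimum tax:
  Base (adjusted book income): 587000 zł
  Less exemption 70000 zł → base 517000 zł
  517000 zł × 19% = 98230 zł

Standard income tax:
  168000 zł × 11% = 18480 zł
  176100 zł × 22% = 38742 zł
  → 57222 zł

98230 zł > 57222 zł, so the tentative minimum tax is the binding amount.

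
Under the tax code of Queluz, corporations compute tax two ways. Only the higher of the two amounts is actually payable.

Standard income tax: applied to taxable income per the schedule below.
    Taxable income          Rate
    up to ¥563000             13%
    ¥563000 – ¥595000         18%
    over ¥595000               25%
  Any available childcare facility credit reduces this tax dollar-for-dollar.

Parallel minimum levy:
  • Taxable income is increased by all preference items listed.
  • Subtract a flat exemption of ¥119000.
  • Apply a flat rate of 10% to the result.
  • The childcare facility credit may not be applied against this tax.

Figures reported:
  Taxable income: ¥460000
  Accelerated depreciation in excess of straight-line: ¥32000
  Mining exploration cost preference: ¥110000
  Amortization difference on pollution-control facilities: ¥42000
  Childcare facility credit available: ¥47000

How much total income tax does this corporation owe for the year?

Parallel minimum levy:
  Adjusted income: ¥460000 + ¥32000 + ¥110000 + ¥42000 = ¥644000
  Less exemption ¥119000 → base ¥525000
  ¥525000 × 10% = ¥52500

Standard income tax:
  ¥460000 × 13% = ¥59800
  Less childcare facility credit ¥47000 → ¥12800

¥52500 > ¥12800, so the parallel minimum levy is the binding amount.

¥52500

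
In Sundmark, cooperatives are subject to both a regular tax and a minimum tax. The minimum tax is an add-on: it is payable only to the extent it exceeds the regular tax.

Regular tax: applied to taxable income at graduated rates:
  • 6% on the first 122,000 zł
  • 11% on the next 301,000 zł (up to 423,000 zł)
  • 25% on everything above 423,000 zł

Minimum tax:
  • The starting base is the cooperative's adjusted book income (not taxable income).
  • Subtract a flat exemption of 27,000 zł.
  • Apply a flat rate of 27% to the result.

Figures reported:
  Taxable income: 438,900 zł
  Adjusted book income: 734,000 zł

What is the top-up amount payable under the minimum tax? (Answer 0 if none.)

146,485 zł

Regular tax:
  122,000 zł × 6% = 7,320 zł
  301,000 zł × 11% = 33,110 zł
  15,900 zł × 25% = 3,975 zł
  → 44,405 zł

Minimum tax:
  Base (adjusted book income): 734,000 zł
  Less exemption 27,000 zł → base 707,000 zł
  707,000 zł × 27% = 190,890 zł

Excess of minimum tax over regular tax: 190,890 zł − 44,405 zł = 146,485 zł.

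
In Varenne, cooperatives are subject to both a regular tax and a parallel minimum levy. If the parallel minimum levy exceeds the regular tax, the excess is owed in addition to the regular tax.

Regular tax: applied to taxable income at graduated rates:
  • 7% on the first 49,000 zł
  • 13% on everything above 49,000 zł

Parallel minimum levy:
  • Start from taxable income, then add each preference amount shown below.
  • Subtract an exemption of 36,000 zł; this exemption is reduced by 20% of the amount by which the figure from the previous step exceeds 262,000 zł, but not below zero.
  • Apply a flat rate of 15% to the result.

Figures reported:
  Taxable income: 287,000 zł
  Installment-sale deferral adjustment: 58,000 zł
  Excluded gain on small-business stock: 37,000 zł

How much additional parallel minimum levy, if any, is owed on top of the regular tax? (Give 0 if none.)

21,130 zł

Parallel minimum levy:
  Adjusted income: 287,000 zł + 58,000 zł + 37,000 zł = 382,000 zł
  Exemption: 36,000 zł − 20% × (382,000 zł − 262,000 zł) = 36,000 zł − 24,000 zł = 12,000 zł
  Base: 382,000 zł − 12,000 zł = 370,000 zł
  370,000 zł × 15% = 55,500 zł

Regular tax:
  49,000 zł × 7% = 3,430 zł
  238,000 zł × 13% = 30,940 zł
  → 34,370 zł

Excess of parallel minimum levy over regular tax: 55,500 zł − 34,370 zł = 21,130 zł.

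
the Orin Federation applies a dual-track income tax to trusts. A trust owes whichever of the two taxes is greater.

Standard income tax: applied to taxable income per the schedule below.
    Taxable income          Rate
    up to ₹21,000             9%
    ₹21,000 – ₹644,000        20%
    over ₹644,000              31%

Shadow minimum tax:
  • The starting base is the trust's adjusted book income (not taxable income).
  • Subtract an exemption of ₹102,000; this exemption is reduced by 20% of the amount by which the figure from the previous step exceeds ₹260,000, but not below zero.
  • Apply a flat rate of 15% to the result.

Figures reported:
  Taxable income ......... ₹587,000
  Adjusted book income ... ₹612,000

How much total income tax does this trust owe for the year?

Shadow minimum tax:
  Base (adjusted book income): ₹612,000
  Exemption: ₹102,000 − 20% × (₹612,000 − ₹260,000) = ₹102,000 − ₹70,400 = ₹31,600
  Base: ₹612,000 − ₹31,600 = ₹580,400
  ₹580,400 × 15% = ₹87,060

Standard income tax:
  ₹21,000 × 9% = ₹1,890
  ₹566,000 × 20% = ₹113,200
  → ₹115,090

₹115,090 > ₹87,060, so the standard income tax governs.

₹115,090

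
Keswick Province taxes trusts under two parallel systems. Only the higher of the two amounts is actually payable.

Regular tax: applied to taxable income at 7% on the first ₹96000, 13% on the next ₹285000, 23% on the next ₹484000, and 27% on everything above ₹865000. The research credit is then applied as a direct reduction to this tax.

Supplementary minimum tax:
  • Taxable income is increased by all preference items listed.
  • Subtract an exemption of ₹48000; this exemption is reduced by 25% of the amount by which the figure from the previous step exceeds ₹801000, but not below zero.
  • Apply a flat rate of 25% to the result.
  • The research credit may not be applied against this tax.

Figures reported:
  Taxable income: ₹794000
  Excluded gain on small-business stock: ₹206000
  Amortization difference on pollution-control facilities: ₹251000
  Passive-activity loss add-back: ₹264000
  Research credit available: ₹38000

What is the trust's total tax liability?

₹378750

Regular tax:
  ₹96000 × 7% = ₹6720
  ₹285000 × 13% = ₹37050
  ₹413000 × 23% = ₹94990
  → ₹138760
  Less research credit ₹38000 → ₹100760

Supplementary minimum tax:
  Adjusted income: ₹794000 + ₹206000 + ₹251000 + ₹264000 = ₹1515000
  Exemption: 25% × (₹1515000 − ₹801000) = ₹178500 ≥ ₹48000, so the exemption is fully phased out
  Base: ₹1515000 − ₹0 = ₹1515000
  ₹1515000 × 25% = ₹378750

₹378750 > ₹100760, so the supplementary minimum tax is the binding amount.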